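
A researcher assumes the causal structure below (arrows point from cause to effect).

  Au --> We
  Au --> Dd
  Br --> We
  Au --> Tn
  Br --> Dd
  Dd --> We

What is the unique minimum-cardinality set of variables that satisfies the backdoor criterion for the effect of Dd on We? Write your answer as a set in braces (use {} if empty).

{Au, Br}

Variables eligible for adjustment (non-descendants of Dd, excluding Dd and We): {Au, Br, Tn}.
Backdoor paths from Dd to We:
  P1: Dd <- Au -> We
  P2: Dd <- Br -> We
The empty set is not sufficient: P1 (Dd <- Au -> We) has no collider blocking it and no conditioned non-collider, so it is open.
Try {Au, Br}:
  P1: blocked at fork node Au ∈ conditioning set.
  P2: blocked at fork node Br ∈ conditioning set.
{Au, Br} contains no descendant of Dd and blocks every backdoor path.
Every element of {Au, Br} is needed (dropping Au leaves P1 open; dropping Br leaves P2 open), so no proper subset is valid.
Among all size-2 subsets of the eligible variables, only {Au, Br} blocks every backdoor path, so it is the unique smallest valid adjustment set.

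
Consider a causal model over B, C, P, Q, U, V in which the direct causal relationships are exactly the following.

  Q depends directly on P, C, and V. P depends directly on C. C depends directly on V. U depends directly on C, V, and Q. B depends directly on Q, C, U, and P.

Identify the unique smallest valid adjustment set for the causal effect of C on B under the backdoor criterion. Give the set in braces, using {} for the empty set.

Variables eligible for adjustment (non-descendants of C, excluding C and B): {V}.
Backdoor paths from C to B:
  P1: C <- V -> Q <- P -> B
  P2: C <- V -> Q -> U -> B
  P3: C <- V -> Q -> B
  P4: C <- V -> U <- Q <- P -> B
  P5: C <- V -> U <- Q -> B
  P6: C <- V -> U -> B
The empty set is not sufficient: P2 (C <- V -> Q -> U -> B) has no collider blocking it and no conditioned non-collider, so it is open.
Try {V}:
  P1: blocked at fork node V ∈ conditioning set.
  P2: blocked at fork node V ∈ conditioning set.
  P3: blocked at fork node V ∈ conditioning set.
  P4: blocked at fork node V ∈ conditioning set.
  P5: blocked at fork node V ∈ conditioning set.
  P6: blocked at fork node V ∈ conditioning set.
{V} contains no descendant of C and blocks every backdoor path.
{V} is the unique smallest valid adjustment set.

{V}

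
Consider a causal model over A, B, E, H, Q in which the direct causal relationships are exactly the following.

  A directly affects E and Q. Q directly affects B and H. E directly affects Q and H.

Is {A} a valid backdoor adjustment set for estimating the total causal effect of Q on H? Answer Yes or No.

Backdoor paths from Q to H (paths whose first edge points into Q):
  P1: Q <- A -> E -> H
  P2: Q <- E -> H
Condition 1 (no descendant of Q in the set): holds — descendants of Q are {B, H}; none are in {A}.
Condition 2 (every backdoor path blocked by {A}):
  P1: blocked at fork node A ∈ conditioning set.
  P2: open — no interior node is in the conditioning set.
{A} does not satisfy the backdoor criterion.

No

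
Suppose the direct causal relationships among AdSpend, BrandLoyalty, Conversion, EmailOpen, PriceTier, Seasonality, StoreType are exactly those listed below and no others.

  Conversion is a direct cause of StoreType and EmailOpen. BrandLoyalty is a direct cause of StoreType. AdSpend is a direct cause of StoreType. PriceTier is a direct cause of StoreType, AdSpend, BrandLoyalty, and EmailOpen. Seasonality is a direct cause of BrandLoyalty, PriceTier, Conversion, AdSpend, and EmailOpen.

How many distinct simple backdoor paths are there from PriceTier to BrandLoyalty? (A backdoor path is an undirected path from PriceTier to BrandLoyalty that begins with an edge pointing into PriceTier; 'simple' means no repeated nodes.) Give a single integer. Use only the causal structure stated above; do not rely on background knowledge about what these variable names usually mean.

4

A backdoor path from PriceTier to BrandLoyalty is any simple undirected path whose first edge points into PriceTier (i.e. leaves PriceTier via a parent).
Parents of PriceTier: {Seasonality}.
Enumerating:
  P1: PriceTier <- Seasonality -> Conversion -> StoreType <- BrandLoyalty
  P2: PriceTier <- Seasonality -> BrandLoyalty
  P3: PriceTier <- Seasonality -> EmailOpen <- Conversion -> StoreType <- BrandLoyalty
  P4: PriceTier <- Seasonality -> AdSpend -> StoreType <- BrandLoyalty
That exhausts the simple backdoor paths. Count: 4.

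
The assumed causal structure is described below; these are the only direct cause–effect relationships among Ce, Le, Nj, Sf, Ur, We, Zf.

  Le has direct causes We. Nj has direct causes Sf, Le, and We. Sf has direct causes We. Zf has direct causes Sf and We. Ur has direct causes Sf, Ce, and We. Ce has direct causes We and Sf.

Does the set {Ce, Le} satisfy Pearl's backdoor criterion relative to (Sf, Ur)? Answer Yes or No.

No

Backdoor paths from Sf to Ur (paths whose first edge points into Sf):
  P1: Sf <- We -> Ce -> Ur
  P2: Sf <- We -> Ur
Condition 1 (no descendant of Sf in the set): FAILS — Ce is a descendant of Sf.
Condition 2 (every backdoor path blocked by {Ce, Le}):
  P1: blocked at chain node Ce ∈ conditioning set.
  P2: open — no interior node is in the conditioning set.
{Ce, Le} does not satisfy the backdoor criterion.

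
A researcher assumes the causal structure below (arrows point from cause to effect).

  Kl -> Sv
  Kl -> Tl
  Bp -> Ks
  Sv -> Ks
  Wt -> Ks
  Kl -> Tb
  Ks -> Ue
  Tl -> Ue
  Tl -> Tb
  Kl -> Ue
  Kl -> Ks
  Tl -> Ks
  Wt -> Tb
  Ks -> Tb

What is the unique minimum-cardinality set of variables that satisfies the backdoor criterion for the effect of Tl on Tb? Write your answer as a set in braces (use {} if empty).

{Kl}

Variables eligible for adjustment (non-descendants of Tl, excluding Tl and Tb): {Bp, Kl, Sv, Wt}.
Backdoor paths from Tl to Tb:
  P1: Tl <- Kl -> Sv -> Ks <- Wt -> Tb
  P2: Tl <- Kl -> Sv -> Ks -> Tb
  P3: Tl <- Kl -> Ks <- Wt -> Tb
  P4: Tl <- Kl -> Ks -> Tb
  P5: Tl <- Kl -> Tb
  P6: Tl <- Kl -> Ue <- Ks <- Wt -> Tb
  P7: Tl <- Kl -> Ue <- Ks -> Tb
The empty set is not sufficient: P2 (Tl <- Kl -> Sv -> Ks -> Tb) has no collider blocking it and no conditioned non-collider, so it is open.
Try {Kl}:
  P1: blocked at fork node Kl ∈ conditioning set.
  P2: blocked at fork node Kl ∈ conditioning set.
  P3: blocked at fork node Kl ∈ conditioning set.
  P4: blocked at fork node Kl ∈ conditioning set.
  P5: blocked at fork node Kl ∈ conditioning set.
  P6: blocked at fork node Kl ∈ conditioning set.
  P7: blocked at fork node Kl ∈ conditioning set.
{Kl} contains no descendant of Tl and blocks every backdoor path.
No other singleton works — e.g. {Wt} leaves P2 open — so {Kl} is the unique smallest valid adjustment set.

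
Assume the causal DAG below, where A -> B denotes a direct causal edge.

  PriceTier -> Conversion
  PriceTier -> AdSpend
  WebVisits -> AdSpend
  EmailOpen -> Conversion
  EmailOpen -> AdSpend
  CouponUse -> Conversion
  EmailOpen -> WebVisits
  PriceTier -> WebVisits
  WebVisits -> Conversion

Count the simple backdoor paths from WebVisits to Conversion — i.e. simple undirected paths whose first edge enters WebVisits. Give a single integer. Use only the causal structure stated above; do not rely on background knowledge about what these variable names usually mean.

A backdoor path from WebVisits to Conversion is any simple undirected path whose first edge points into WebVisits (i.e. leaves WebVisits via a parent).
Parents of WebVisits: {EmailOpen, PriceTier}.
Enumerating:
  P1: WebVisits <- EmailOpen -> AdSpend <- PriceTier -> Conversion
  P2: WebVisits <- EmailOpen -> Conversion
  P3: WebVisits <- PriceTier -> AdSpend <- EmailOpen -> Conversion
  P4: WebVisits <- PriceTier -> Conversion
That exhausts the simple backdoor paths. Count: 4.

4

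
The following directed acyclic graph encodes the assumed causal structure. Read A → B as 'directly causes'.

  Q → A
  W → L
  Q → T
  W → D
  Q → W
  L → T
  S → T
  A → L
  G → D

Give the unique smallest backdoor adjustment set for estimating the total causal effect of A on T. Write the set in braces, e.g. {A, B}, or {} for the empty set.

Variables eligible for adjustment (non-descendants of A, excluding A and T): {D, G, Q, S, W}.
Backdoor paths from A to T:
  P1: A <- Q -> W -> L -> T
  P2: A <- Q -> T
The empty set is not sufficient: P1 (A <- Q -> W -> L -> T) has no collider blocking it and no conditioned non-collider, so it is open.
Try {Q}:
  P1: blocked at fork node Q ∈ conditioning set.
  P2: blocked at fork node Q ∈ conditioning set.
{Q} contains no descendant of A and blocks every backdoor path.
No other singleton works — e.g. {W} leaves P2 open — so {Q} is the unique smallest valid adjustment set.

{Q}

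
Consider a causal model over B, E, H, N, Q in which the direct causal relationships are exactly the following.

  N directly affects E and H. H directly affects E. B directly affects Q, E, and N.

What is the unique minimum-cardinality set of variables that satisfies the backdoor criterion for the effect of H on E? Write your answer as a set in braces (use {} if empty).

{N}

Variables eligible for adjustment (non-descendants of H, excluding H and E): {B, N, Q}.
Backdoor paths from H to E:
  P1: H <- N <- B -> E
  P2: H <- N -> E
The empty set is not sufficient: P1 (H <- N <- B -> E) has no collider blocking it and no conditioned non-collider, so it is open.
Try {N}:
  P1: blocked at chain node N ∈ conditioning set.
  P2: blocked at fork node N ∈ conditioning set.
{N} contains no descendant of H and blocks every backdoor path.
No other singleton works — e.g. {B} leaves P2 open — so {N} is the unique smallest valid adjustment set.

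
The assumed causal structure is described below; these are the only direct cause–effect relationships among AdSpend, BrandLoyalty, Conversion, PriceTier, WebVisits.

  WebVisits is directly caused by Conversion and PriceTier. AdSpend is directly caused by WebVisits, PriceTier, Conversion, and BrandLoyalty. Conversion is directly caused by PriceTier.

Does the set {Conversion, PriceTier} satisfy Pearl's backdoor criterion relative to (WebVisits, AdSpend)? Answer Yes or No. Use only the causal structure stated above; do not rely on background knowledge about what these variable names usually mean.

Backdoor paths from WebVisits to AdSpend (paths whose first edge points into WebVisits):
  P1: WebVisits <- PriceTier -> Conversion -> AdSpend
  P2: WebVisits <- PriceTier -> AdSpend
  P3: WebVisits <- Conversion <- PriceTier -> AdSpend
  P4: WebVisits <- Conversion -> AdSpend
Condition 1 (no descendant of WebVisits in the set): holds — descendants of WebVisits are {AdSpend}; none are in {Conversion, PriceTier}.
Condition 2 (every backdoor path blocked by {Conversion, PriceTier}):
  P1: blocked at fork node PriceTier ∈ conditioning set.
  P2: blocked at fork node PriceTier ∈ conditioning set.
  P3: blocked at chain node Conversion ∈ conditioning set.
  P4: blocked at fork node Conversion ∈ conditioning set.
{Conversion, PriceTier} satisfies the backdoor criterion.

Yes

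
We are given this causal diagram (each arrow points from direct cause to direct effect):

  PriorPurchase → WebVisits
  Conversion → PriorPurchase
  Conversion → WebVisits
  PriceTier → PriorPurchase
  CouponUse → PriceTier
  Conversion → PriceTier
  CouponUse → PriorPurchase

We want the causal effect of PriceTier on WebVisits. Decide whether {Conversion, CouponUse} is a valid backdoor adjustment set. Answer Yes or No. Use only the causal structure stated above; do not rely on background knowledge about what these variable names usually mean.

Backdoor paths from PriceTier to WebVisits (paths whose first edge points into PriceTier):
  P1: PriceTier <- CouponUse -> PriorPurchase <- Conversion -> WebVisits
  P2: PriceTier <- CouponUse -> PriorPurchase -> WebVisits
  P3: PriceTier <- Conversion -> PriorPurchase -> WebVisits
  P4: PriceTier <- Conversion -> WebVisits
Condition 1 (no descendant of PriceTier in the set): holds — descendants of PriceTier are {PriorPurchase, WebVisits}; none are in {Conversion, CouponUse}.
Condition 2 (every backdoor path blocked by {Conversion, CouponUse}):
  P1: blocked at fork node CouponUse ∈ conditioning set.
  P2: blocked at fork node CouponUse ∈ conditioning set.
  P3: blocked at fork node Conversion ∈ conditioning set.
  P4: blocked at fork node Conversion ∈ conditioning set.
{Conversion, CouponUse} satisfies the backdoor criterion.

Yes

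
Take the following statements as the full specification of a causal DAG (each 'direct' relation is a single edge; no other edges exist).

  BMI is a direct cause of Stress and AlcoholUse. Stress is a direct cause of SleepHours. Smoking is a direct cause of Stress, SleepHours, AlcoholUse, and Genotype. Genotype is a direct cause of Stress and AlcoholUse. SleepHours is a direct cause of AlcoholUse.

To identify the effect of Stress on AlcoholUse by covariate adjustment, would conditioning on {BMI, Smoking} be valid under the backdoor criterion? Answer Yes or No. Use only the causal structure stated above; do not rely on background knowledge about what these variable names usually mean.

No

Backdoor paths from Stress to AlcoholUse (paths whose first edge points into Stress):
  P1: Stress <- BMI -> AlcoholUse
  P2: Stress <- Smoking -> Genotype -> AlcoholUse
  P3: Stress <- Smoking -> SleepHours -> AlcoholUse
  P4: Stress <- Smoking -> AlcoholUse
  P5: Stress <- Genotype <- Smoking -> SleepHours -> AlcoholUse
  P6: Stress <- Genotype <- Smoking -> AlcoholUse
  P7: Stress <- Genotype -> AlcoholUse
Condition 1 (no descendant of Stress in the set): holds — descendants of Stress are {AlcoholUse, SleepHours}; none are in {BMI, Smoking}.
Condition 2 (every backdoor path blocked by {BMI, Smoking}):
  P1: blocked at fork node BMI ∈ conditioning set.
  P2: blocked at fork node Smoking ∈ conditioning set.
  P3: blocked at fork node Smoking ∈ conditioning set.
  P4: blocked at fork node Smoking ∈ conditioning set.
  P5: blocked at fork node Smoking ∈ conditioning set.
  P6: blocked at fork node Smoking ∈ conditioning set.
  P7: open — no interior node is in the conditioning set.
{BMI, Smoking} does not satisfy the backdoor criterion.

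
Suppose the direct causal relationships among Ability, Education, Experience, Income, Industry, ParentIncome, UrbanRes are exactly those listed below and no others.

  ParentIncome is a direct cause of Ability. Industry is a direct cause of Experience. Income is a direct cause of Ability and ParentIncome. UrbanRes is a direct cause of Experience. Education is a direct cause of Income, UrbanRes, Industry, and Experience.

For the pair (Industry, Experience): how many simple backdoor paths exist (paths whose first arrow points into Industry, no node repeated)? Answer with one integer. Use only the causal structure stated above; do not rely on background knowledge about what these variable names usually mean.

A backdoor path from Industry to Experience is any simple undirected path whose first edge points into Industry (i.e. leaves Industry via a parent).
Parents of Industry: {Education}.
Enumerating:
  P1: Industry <- Education -> UrbanRes -> Experience
  P2: Industry <- Education -> Experience
That exhausts the simple backdoor paths. Count: 2.

2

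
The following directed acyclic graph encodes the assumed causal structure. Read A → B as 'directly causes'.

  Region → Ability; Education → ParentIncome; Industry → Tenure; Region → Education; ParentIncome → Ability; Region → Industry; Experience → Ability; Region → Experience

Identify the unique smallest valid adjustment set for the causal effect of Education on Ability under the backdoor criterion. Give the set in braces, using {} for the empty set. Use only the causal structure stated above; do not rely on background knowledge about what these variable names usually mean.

Variables eligible for adjustment (non-descendants of Education, excluding Education and Ability): {Experience, Industry, Region, Tenure}.
Backdoor paths from Education to Ability:
  P1: Education <- Region -> Experience -> Ability
  P2: Education <- Region -> Ability
The empty set is not sufficient: P1 (Education <- Region -> Experience -> Ability) has no collider blocking it and no conditioned non-collider, so it is open.
Try {Region}:
  P1: blocked at fork node Region ∈ conditioning set.
  P2: blocked at fork node Region ∈ conditioning set.
{Region} contains no descendant of Education and blocks every backdoor path.
No other singleton works — e.g. {Industry} leaves P1 open — so {Region} is the unique smallest valid adjustment set.

{Region}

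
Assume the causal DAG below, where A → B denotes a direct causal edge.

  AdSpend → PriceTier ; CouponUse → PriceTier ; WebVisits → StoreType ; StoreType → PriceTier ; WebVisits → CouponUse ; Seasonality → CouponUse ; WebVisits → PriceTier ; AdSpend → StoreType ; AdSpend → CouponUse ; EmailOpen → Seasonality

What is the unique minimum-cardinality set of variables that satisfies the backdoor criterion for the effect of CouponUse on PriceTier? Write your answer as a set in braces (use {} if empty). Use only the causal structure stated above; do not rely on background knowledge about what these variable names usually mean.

{AdSpend, WebVisits}

Variables eligible for adjustment (non-descendants of CouponUse, excluding CouponUse and PriceTier): {AdSpend, EmailOpen, Seasonality, StoreType, WebVisits}.
Backdoor paths from CouponUse to PriceTier:
  P1: CouponUse <- AdSpend -> StoreType <- WebVisits -> PriceTier
  P2: CouponUse <- AdSpend -> StoreType -> PriceTier
  P3: CouponUse <- AdSpend -> PriceTier
  P4: CouponUse <- WebVisits -> StoreType <- AdSpend -> PriceTier
  P5: CouponUse <- WebVisits -> StoreType -> PriceTier
  P6: CouponUse <- WebVisits -> PriceTier
The empty set is not sufficient: P2 (CouponUse <- AdSpend -> StoreType -> PriceTier) has no collider blocking it and no conditioned non-collider, so it is open.
Try {AdSpend, WebVisits}:
  P1: blocked at fork node AdSpend ∈ conditioning set.
  P2: blocked at fork node AdSpend ∈ conditioning set.
  P3: blocked at fork node AdSpend ∈ conditioning set.
  P4: blocked at fork node WebVisits ∈ conditioning set.
  P5: blocked at fork node WebVisits ∈ conditioning set.
  P6: blocked at fork node WebVisits ∈ conditioning set.
{AdSpend, WebVisits} contains no descendant of CouponUse and blocks every backdoor path.
Every element of {AdSpend, WebVisits} is needed (dropping AdSpend leaves P2 open; dropping WebVisits leaves P5 open), so no proper subset is valid.
Among all size-2 subsets of the eligible variables, only {AdSpend, WebVisits} blocks every backdoor path, so it is the unique smallest valid adjustment set.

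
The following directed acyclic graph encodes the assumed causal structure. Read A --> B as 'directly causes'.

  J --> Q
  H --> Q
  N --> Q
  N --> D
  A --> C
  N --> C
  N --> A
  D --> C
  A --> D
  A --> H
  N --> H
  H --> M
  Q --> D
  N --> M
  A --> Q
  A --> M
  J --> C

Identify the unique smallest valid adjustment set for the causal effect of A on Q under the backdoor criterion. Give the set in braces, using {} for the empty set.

Variables eligible for adjustment (non-descendants of A, excluding A and Q): {J, N}.
Backdoor paths from A to Q:
  P1: A <- N -> H -> Q
  P2: A <- N -> M <- H -> Q
  P3: A <- N -> Q
  P4: A <- N -> D <- Q
  P5: A <- N -> D -> C <- J -> Q
  P6: A <- N -> C <- J -> Q
  P7: A <- N -> C <- D <- Q
The empty set is not sufficient: P1 (A <- N -> H -> Q) has no collider blocking it and no conditioned non-collider, so it is open.
Try {N}:
  P1: blocked at fork node N ∈ conditioning set.
  P2: blocked at fork node N ∈ conditioning set.
  P3: blocked at fork node N ∈ conditioning set.
  P4: blocked at fork node N ∈ conditioning set.
  P5: blocked at fork node N ∈ conditioning set.
  P6: blocked at fork node N ∈ conditioning set.
  P7: blocked at fork node N ∈ conditioning set.
{N} contains no descendant of A and blocks every backdoor path.
No other singleton works — e.g. {J} leaves P1 open — so {N} is the unique smallest valid adjustment set.

{N}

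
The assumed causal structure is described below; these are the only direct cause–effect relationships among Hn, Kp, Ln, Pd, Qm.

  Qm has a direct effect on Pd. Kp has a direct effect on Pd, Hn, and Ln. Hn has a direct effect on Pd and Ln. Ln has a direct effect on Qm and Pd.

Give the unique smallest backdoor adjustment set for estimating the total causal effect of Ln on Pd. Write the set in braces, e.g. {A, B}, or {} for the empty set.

Variables eligible for adjustment (non-descendants of Ln, excluding Ln and Pd): {Hn, Kp}.
Backdoor paths from Ln to Pd:
  P1: Ln <- Kp -> Hn -> Pd
  P2: Ln <- Kp -> Pd
  P3: Ln <- Hn <- Kp -> Pd
  P4: Ln <- Hn -> Pd
The empty set is not sufficient: P1 (Ln <- Kp -> Hn -> Pd) has no collider blocking it and no conditioned non-collider, so it is open.
Try {Hn, Kp}:
  P1: blocked at fork node Kp ∈ conditioning set.
  P2: blocked at fork node Kp ∈ conditioning set.
  P3: blocked at chain node Hn ∈ conditioning set.
  P4: blocked at fork node Hn ∈ conditioning set.
{Hn, Kp} contains no descendant of Ln and blocks every backdoor path.
Every element of {Hn, Kp} is needed (dropping Hn leaves P4 open; dropping Kp leaves P2 open), so no proper subset is valid.
Among all size-2 subsets of the eligible variables, only {Hn, Kp} blocks every backdoor path, so it is the unique smallest valid adjustment set.

{Hn, Kp}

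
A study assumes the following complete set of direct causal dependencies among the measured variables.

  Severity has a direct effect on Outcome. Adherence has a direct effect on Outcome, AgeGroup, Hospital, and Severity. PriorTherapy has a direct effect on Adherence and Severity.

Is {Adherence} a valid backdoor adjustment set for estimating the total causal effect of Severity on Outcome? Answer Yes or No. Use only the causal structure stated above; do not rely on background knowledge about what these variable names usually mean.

Yes

Backdoor paths from Severity to Outcome (paths whose first edge points into Severity):
  P1: Severity <- PriorTherapy -> Adherence -> Outcome
  P2: Severity <- Adherence -> Outcome
Condition 1 (no descendant of Severity in the set): holds — descendants of Severity are {Outcome}; none are in {Adherence}.
Condition 2 (every backdoor path blocked by {Adherence}):
  P1: blocked at chain node Adherence ∈ conditioning set.
  P2: blocked at fork node Adherence ∈ conditioning set.
{Adherence} satisfies the backdoor criterion.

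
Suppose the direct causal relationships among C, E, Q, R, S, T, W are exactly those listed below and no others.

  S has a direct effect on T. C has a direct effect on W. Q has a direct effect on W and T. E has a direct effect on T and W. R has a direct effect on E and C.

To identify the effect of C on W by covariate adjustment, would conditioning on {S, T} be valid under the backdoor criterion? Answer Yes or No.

Backdoor paths from C to W (paths whose first edge points into C):
  P1: C <- R -> E -> T <- Q -> W
  P2: C <- R -> E -> W
Condition 1 (no descendant of C in the set): holds — descendants of C are {W}; none are in {S, T}.
Condition 2 (every backdoor path blocked by {S, T}):
  P1: open — collider(s) T are conditioned on (or have a conditioned descendant) and no non-collider on the path is in the set.
  P2: open — no interior node is in the conditioning set.
{S, T} does not satisfy the backdoor criterion.

No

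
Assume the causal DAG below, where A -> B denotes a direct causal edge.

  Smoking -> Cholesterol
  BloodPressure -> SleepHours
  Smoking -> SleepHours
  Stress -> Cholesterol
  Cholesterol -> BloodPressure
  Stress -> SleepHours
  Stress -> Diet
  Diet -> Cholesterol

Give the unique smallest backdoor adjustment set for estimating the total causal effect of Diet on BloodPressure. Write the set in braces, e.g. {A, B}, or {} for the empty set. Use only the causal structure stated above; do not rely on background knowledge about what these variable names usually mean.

Variables eligible for adjustment (non-descendants of Diet, excluding Diet and BloodPressure): {Smoking, Stress}.
Backdoor paths from Diet to BloodPressure:
  P1: Diet <- Stress -> Cholesterol <- Smoking -> SleepHours <- BloodPressure
  P2: Diet <- Stress -> Cholesterol -> BloodPressure
  P3: Diet <- Stress -> SleepHours <- Smoking -> Cholesterol -> BloodPressure
  P4: Diet <- Stress -> SleepHours <- BloodPressure
The empty set is not sufficient: P2 (Diet <- Stress -> Cholesterol -> BloodPressure) has no collider blocking it and no conditioned non-collider, so it is open.
Try {Stress}:
  P1: blocked at fork node Stress ∈ conditioning set.
  P2: blocked at fork node Stress ∈ conditioning set.
  P3: blocked at fork node Stress ∈ conditioning set.
  P4: blocked at fork node Stress ∈ conditioning set.
{Stress} contains no descendant of Diet and blocks every backdoor path.
No other singleton works — e.g. {Smoking} leaves P2 open — so {Stress} is the unique smallest valid adjustment set.

{Stress}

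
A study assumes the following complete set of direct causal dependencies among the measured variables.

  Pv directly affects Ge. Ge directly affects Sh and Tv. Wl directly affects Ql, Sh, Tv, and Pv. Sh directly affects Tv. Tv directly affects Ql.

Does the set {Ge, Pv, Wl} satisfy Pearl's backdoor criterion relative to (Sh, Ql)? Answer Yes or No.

Yes

Backdoor paths from Sh to Ql (paths whose first edge points into Sh):
  P1: Sh <- Wl -> Pv -> Ge -> Tv -> Ql
  P2: Sh <- Wl -> Tv -> Ql
  P3: Sh <- Wl -> Ql
  P4: Sh <- Ge <- Pv <- Wl -> Tv -> Ql
  P5: Sh <- Ge <- Pv <- Wl -> Ql
  P6: Sh <- Ge -> Tv <- Wl -> Ql
  P7: Sh <- Ge -> Tv -> Ql
Condition 1 (no descendant of Sh in the set): holds — descendants of Sh are {Ql, Tv}; none are in {Ge, Pv, Wl}.
Condition 2 (every backdoor path blocked by {Ge, Pv, Wl}):
  P1: blocked at fork node Wl ∈ conditioning set.
  P2: blocked at fork node Wl ∈ conditioning set.
  P3: blocked at fork node Wl ∈ conditioning set.
  P4: blocked at chain node Ge ∈ conditioning set.
  P5: blocked at chain node Ge ∈ conditioning set.
  P6: blocked at fork node Ge ∈ conditioning set.
  P7: blocked at fork node Ge ∈ conditioning set.
{Ge, Pv, Wl} satisfies the backdoor criterion.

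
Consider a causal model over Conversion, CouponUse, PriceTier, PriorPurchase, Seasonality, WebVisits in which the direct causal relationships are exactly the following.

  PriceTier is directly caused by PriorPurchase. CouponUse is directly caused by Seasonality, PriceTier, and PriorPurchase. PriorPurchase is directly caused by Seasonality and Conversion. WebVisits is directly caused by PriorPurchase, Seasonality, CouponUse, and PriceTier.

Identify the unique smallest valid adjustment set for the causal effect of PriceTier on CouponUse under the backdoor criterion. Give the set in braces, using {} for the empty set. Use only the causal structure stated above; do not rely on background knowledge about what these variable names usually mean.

Variables eligible for adjustment (non-descendants of PriceTier, excluding PriceTier and CouponUse): {Conversion, PriorPurchase, Seasonality}.
Backdoor paths from PriceTier to CouponUse:
  P1: PriceTier <- PriorPurchase <- Seasonality -> CouponUse
  P2: PriceTier <- PriorPurchase <- Seasonality -> WebVisits <- CouponUse
  P3: PriceTier <- PriorPurchase -> CouponUse
  P4: PriceTier <- PriorPurchase -> WebVisits <- Seasonality -> CouponUse
  P5: PriceTier <- PriorPurchase -> WebVisits <- CouponUse
The empty set is not sufficient: P1 (PriceTier <- PriorPurchase <- Seasonality -> CouponUse) has no collider blocking it and no conditioned non-collider, so it is open.
Try {PriorPurchase}:
  P1: blocked at chain node PriorPurchase ∈ conditioning set.
  P2: blocked at chain node PriorPurchase ∈ conditioning set.
  P3: blocked at fork node PriorPurchase ∈ conditioning set.
  P4: blocked at fork node PriorPurchase ∈ conditioning set.
  P5: blocked at fork node PriorPurchase ∈ conditioning set.
{PriorPurchase} contains no descendant of PriceTier and blocks every backdoor path.
No other singleton works — e.g. {Seasonality} leaves P3 open — so {PriorPurchase} is the unique smallest valid adjustment set.

{PriorPurchase}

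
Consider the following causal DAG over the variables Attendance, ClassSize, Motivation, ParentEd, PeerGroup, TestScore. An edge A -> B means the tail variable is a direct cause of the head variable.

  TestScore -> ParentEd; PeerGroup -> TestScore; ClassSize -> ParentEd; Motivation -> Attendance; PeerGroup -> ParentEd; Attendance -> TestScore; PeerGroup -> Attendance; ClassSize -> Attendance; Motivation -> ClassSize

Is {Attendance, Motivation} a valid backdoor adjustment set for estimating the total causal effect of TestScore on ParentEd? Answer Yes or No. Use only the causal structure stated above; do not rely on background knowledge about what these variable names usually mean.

Backdoor paths from TestScore to ParentEd (paths whose first edge points into TestScore):
  P1: TestScore <- PeerGroup -> Attendance <- Motivation -> ClassSize -> ParentEd
  P2: TestScore <- PeerGroup -> Attendance <- ClassSize -> ParentEd
  P3: TestScore <- PeerGroup -> ParentEd
  P4: TestScore <- Attendance <- Motivation -> ClassSize -> ParentEd
  P5: TestScore <- Attendance <- PeerGroup -> ParentEd
  P6: TestScore <- Attendance <- ClassSize -> ParentEd
Condition 1 (no descendant of TestScore in the set): holds — descendants of TestScore are {ParentEd}; none are in {Attendance, Motivation}.
Condition 2 (every backdoor path blocked by {Attendance, Motivation}):
  P1: blocked at fork node Motivation ∈ conditioning set.
  P2: open — collider(s) Attendance are conditioned on (or have a conditioned descendant) and no non-collider on the path is in the set.
  P3: open — no interior node is in the conditioning set.
  P4: blocked at chain node Attendance ∈ conditioning set.
  P5: blocked at chain node Attendance ∈ conditioning set.
  P6: blocked at chain node Attendance ∈ conditioning set.
{Attendance, Motivation} does not satisfy the backdoor criterion.

No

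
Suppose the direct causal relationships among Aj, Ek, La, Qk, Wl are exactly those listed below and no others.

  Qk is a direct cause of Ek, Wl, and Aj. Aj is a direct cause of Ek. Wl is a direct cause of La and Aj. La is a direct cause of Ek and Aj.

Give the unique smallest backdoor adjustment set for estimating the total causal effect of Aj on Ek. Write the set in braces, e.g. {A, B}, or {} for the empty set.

{La, Qk}

Variables eligible for adjustment (non-descendants of Aj, excluding Aj and Ek): {La, Qk, Wl}.
Backdoor paths from Aj to Ek:
  P1: Aj <- Qk -> Wl -> La -> Ek
  P2: Aj <- Qk -> Ek
  P3: Aj <- Wl <- Qk -> Ek
  P4: Aj <- Wl -> La -> Ek
  P5: Aj <- La <- Wl <- Qk -> Ek
  P6: Aj <- La -> Ek
The empty set is not sufficient: P1 (Aj <- Qk -> Wl -> La -> Ek) has no collider blocking it and no conditioned non-collider, so it is open.
Try {La, Qk}:
  P1: blocked at fork node Qk ∈ conditioning set.
  P2: blocked at fork node Qk ∈ conditioning set.
  P3: blocked at fork node Qk ∈ conditioning set.
  P4: blocked at chain node La ∈ conditioning set.
  P5: blocked at chain node La ∈ conditioning set.
  P6: blocked at fork node La ∈ conditioning set.
{La, Qk} contains no descendant of Aj and blocks every backdoor path.
Every element of {La, Qk} is needed (dropping La leaves P4 open; dropping Qk leaves P2 open), so no proper subset is valid.
Among all size-2 subsets of the eligible variables, only {La, Qk} blocks every backdoor path, so it is the unique smallest valid adjustment set.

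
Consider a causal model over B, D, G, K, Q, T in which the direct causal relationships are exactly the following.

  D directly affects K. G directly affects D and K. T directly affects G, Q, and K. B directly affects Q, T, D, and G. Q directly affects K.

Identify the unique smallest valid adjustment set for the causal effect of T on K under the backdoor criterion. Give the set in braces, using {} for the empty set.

Variables eligible for adjustment (non-descendants of T, excluding T and K): {B}.
Backdoor paths from T to K:
  P1: T <- B -> G -> D -> K
  P2: T <- B -> G -> K
  P3: T <- B -> Q -> K
  P4: T <- B -> D <- G -> K
  P5: T <- B -> D -> K
The empty set is not sufficient: P1 (T <- B -> G -> D -> K) has no collider blocking it and no conditioned non-collider, so it is open.
Try {B}:
  P1: blocked at fork node B ∈ conditioning set.
  P2: blocked at fork node B ∈ conditioning set.
  P3: blocked at fork node B ∈ conditioning set.
  P4: blocked at fork node B ∈ conditioning set.
  P5: blocked at fork node B ∈ conditioning set.
{B} contains no descendant of T and blocks every backdoor path.
{B} is the unique smallest valid adjustment set.

{B}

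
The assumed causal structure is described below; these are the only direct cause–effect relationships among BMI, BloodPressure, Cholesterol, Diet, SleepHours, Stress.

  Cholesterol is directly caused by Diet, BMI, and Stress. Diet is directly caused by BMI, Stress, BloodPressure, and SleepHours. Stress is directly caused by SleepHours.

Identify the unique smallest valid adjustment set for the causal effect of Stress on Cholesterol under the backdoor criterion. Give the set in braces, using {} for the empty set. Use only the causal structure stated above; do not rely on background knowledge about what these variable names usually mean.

{SleepHours}

Variables eligible for adjustment (non-descendants of Stress, excluding Stress and Cholesterol): {BMI, BloodPressure, SleepHours}.
Backdoor paths from Stress to Cholesterol:
  P1: Stress <- SleepHours -> Diet <- BMI -> Cholesterol
  P2: Stress <- SleepHours -> Diet -> Cholesterol
The empty set is not sufficient: P2 (Stress <- SleepHours -> Diet -> Cholesterol) has no collider blocking it and no conditioned non-collider, so it is open.
Try {SleepHours}:
  P1: blocked at fork node SleepHours ∈ conditioning set.
  P2: blocked at fork node SleepHours ∈ conditioning set.
{SleepHours} contains no descendant of Stress and blocks every backdoor path.
No other singleton works — e.g. {BloodPressure} leaves P2 open — so {SleepHours} is the unique smallest valid adjustment set.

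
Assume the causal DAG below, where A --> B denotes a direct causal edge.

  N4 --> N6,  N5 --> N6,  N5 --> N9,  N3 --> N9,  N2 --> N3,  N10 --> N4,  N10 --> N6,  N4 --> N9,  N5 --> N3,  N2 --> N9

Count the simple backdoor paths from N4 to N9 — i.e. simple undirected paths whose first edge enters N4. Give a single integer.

A backdoor path from N4 to N9 is any simple undirected path whose first edge points into N4 (i.e. leaves N4 via a parent).
Parents of N4: {N10}.
Enumerating:
  P1: N4 <- N10 -> N6 <- N5 -> N3 <- N2 -> N9
  P2: N4 <- N10 -> N6 <- N5 -> N3 -> N9
  P3: N4 <- N10 -> N6 <- N5 -> N9
That exhausts the simple backdoor paths. Count: 3.

3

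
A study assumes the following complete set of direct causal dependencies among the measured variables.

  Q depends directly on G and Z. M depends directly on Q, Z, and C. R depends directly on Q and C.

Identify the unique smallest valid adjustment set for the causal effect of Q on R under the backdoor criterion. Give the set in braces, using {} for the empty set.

{}

Variables eligible for adjustment (non-descendants of Q, excluding Q and R): {C, G, Z}.
Backdoor paths from Q to R:
  P1: Q <- Z -> M <- C -> R
Each backdoor path contains an unconditioned collider, so every path is already blocked with the empty conditioning set:
  P1: blocked at collider M (neither it nor any descendant is in the conditioning set).
The empty set is therefore the unique smallest valid set.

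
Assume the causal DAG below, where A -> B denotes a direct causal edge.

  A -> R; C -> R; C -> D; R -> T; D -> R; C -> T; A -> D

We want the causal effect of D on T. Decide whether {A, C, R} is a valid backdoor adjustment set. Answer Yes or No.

No

Backdoor paths from D to T (paths whose first edge points into D):
  P1: D <- A -> R <- C -> T
  P2: D <- A -> R -> T
  P3: D <- C -> R -> T
  P4: D <- C -> T
Condition 1 (no descendant of D in the set): FAILS — R is a descendant of D.
Condition 2 (every backdoor path blocked by {A, C, R}):
  P1: blocked at fork node A ∈ conditioning set.
  P2: blocked at fork node A ∈ conditioning set.
  P3: blocked at fork node C ∈ conditioning set.
  P4: blocked at fork node C ∈ conditioning set.
{A, C, R} does not satisfy the backdoor criterion.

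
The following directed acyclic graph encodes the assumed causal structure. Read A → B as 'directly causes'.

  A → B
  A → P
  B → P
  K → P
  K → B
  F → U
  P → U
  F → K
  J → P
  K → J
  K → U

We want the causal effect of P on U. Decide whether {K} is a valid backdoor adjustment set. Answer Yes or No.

Backdoor paths from P to U (paths whose first edge points into P):
  P1: P <- K <- F -> U
  P2: P <- K -> U
  P3: P <- A -> B <- K <- F -> U
  P4: P <- A -> B <- K -> U
  P5: P <- J <- K <- F -> U
  P6: P <- J <- K -> U
  P7: P <- B <- K <- F -> U
  P8: P <- B <- K -> U
Condition 1 (no descendant of P in the set): holds — descendants of P are {U}; none are in {K}.
Condition 2 (every backdoor path blocked by {K}):
  P1: blocked at chain node K ∈ conditioning set.
  P2: blocked at fork node K ∈ conditioning set.
  P3: blocked at collider B (neither it nor any descendant is in the conditioning set).
  P4: blocked at collider B (neither it nor any descendant is in the conditioning set).
  P5: blocked at chain node K ∈ conditioning set.
  P6: blocked at fork node K ∈ conditioning set.
  P7: blocked at chain node K ∈ conditioning set.
  P8: blocked at fork node K ∈ conditioning set.
{K} satisfies the backdoor criterion.

Yes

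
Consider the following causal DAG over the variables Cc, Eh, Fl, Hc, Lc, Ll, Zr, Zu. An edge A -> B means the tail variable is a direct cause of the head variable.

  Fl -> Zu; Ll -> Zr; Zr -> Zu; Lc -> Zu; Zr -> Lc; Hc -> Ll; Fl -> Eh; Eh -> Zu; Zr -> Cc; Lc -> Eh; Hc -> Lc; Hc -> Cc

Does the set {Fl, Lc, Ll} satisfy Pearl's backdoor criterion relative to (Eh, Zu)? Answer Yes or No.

Backdoor paths from Eh to Zu (paths whose first edge points into Eh):
  P1: Eh <- Fl -> Zu
  P2: Eh <- Lc <- Hc -> Ll -> Zr -> Zu
  P3: Eh <- Lc <- Hc -> Cc <- Zr -> Zu
  P4: Eh <- Lc <- Zr -> Zu
  P5: Eh <- Lc -> Zu
Condition 1 (no descendant of Eh in the set): holds — descendants of Eh are {Zu}; none are in {Fl, Lc, Ll}.
Condition 2 (every backdoor path blocked by {Fl, Lc, Ll}):
  P1: blocked at fork node Fl ∈ conditioning set.
  P2: blocked at chain node Lc ∈ conditioning set.
  P3: blocked at chain node Lc ∈ conditioning set.
  P4: blocked at chain node Lc ∈ conditioning set.
  P5: blocked at fork node Lc ∈ conditioning set.
{Fl, Lc, Ll} satisfies the backdoor criterion.

Yes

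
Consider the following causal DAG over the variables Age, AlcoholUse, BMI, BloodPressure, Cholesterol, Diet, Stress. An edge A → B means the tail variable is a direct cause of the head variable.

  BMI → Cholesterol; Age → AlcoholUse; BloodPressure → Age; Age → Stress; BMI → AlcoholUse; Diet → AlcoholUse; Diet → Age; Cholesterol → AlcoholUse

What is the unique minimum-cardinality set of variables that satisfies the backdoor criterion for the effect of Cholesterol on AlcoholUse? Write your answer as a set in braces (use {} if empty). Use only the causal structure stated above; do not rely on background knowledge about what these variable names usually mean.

{BMI}

Variables eligible for adjustment (non-descendants of Cholesterol, excluding Cholesterol and AlcoholUse): {Age, BMI, BloodPressure, Diet, Stress}.
Backdoor paths from Cholesterol to AlcoholUse:
  P1: Cholesterol <- BMI -> AlcoholUse
The empty set is not sufficient: P1 (Cholesterol <- BMI -> AlcoholUse) has no collider blocking it and no conditioned non-collider, so it is open.
Try {BMI}:
  P1: blocked at fork node BMI ∈ conditioning set.
{BMI} contains no descendant of Cholesterol and blocks every backdoor path.
No other singleton works — e.g. {BloodPressure} leaves P1 open — so {BMI} is the unique smallest valid adjustment set.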